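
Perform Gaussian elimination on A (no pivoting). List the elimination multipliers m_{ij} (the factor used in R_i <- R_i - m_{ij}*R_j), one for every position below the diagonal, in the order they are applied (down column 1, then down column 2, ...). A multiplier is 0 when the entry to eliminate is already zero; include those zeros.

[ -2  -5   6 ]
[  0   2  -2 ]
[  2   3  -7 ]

Forward elimination:
R2: entry in column 1 is already 0 -> m_{21} = 0 (no row operation needed)
R3 <- R3 - (-1)*R1:  [  0  -2  -1 ]
R3 <- R3 - (-1)*R2:  [  0   0  -3 ]
Multipliers (in order of application): m_{21} = 0, m_{31} = -1, m_{32} = -1

multipliers: 0, -1, -1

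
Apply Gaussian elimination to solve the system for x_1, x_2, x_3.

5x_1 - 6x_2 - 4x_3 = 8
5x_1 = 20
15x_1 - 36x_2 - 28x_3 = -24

(4, 0, 3)

Forward elimination on [A|b]:
R2 <- R2 - (1)*R1:  [  0   6   4  12 ]
R3 <- R3 - (3)*R1:  [   0  -18  -16  -48 ]
R3 <- R3 - (-3)*R2:  [   0    0   -4  -12 ]
Row echelon form:
[ 5  -6  -4  |    8 ]
[ 0   6   4  |   12 ]
[ 0   0  -4  |  -12 ]
Back-substitution:
x_3 = (-12) / -4 = 3
x_2 = (12 - (4)*(3)) / 6 = 0
x_1 = (8 - (-6)*(0) - (-4)*(3)) / 5 = 4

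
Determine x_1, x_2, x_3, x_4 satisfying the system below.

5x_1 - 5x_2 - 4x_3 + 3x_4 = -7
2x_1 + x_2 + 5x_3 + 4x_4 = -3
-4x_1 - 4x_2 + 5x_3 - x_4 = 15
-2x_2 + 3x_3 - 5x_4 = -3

(-3, -1, 0, 1)

Forward elimination on [A|b]:
R2 <- R2 - (2/5)*R1:  [    0     3  33/5  14/5  -1/5 ]
R3 <- R3 - (-4/5)*R1:  [    0    -8   9/5   7/5  47/5 ]
R3 <- R3 - (-8/3)*R2:  [      0       0    97/5  133/15  133/15 ]
R4 <- R4 - (-2/3)*R2:  [      0       0    37/5  -47/15  -47/15 ]
R4 <- R4 - (37/97)*R3:  [       0        0        0  -632/97  -632/97 ]
Row echelon form:
[ 5  -5    -4        3  |       -7 ]
[ 0   3  33/5     14/5  |     -1/5 ]
[ 0   0  97/5   133/15  |   133/15 ]
[ 0   0     0  -632/97  |  -632/97 ]
Back-substitution:
x_4 = (-632/97) / (-632/97) = 1
x_3 = (133/15 - (133/15)*(1)) / (97/5) = 0
x_2 = (-1/5 - (33/5)*(0) - (14/5)*(1)) / 3 = -1
x_1 = (-7 - (-5)*(-1) - (-4)*(0) - (3)*(1)) / 5 = -3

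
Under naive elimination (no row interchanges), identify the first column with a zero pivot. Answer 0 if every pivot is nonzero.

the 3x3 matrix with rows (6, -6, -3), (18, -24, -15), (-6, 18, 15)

first zero-pivot column = 3

Naive forward elimination:
R2 <- R2 - (3)*R1:  [  0  -6  -6 ]
R3 <- R3 - (-1)*R1:  [  0  12  12 ]
R3 <- R3 - (-2)*R2:  [ 0  0  0 ]
Matrix at this point:
[ 6  -6  -3 ]
[ 0  -6  -6 ]
[ 0   0   0 ]
Pivot entry (3,3) in the last row is zero and there are no rows below to swap with -> zero pivot in column 3 (A is singular).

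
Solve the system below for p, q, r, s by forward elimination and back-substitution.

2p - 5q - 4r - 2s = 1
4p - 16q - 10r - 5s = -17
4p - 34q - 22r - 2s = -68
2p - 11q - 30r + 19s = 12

Forward elimination on [A|b]:
R2 <- R2 - (2)*R1:  [   0   -6   -2   -1  -19 ]
R3 <- R3 - (2)*R1:  [   0  -24  -14    2  -70 ]
R4 <- R4 - (1)*R1:  [   0   -6  -26   21   11 ]
R3 <- R3 - (4)*R2:  [  0   0  -6   6   6 ]
R4 <- R4 - (1)*R2:  [   0    0  -24   22   30 ]
R4 <- R4 - (4)*R3:  [  0   0   0  -2   6 ]
Row echelon form:
[ 2  -5  -4  -2  |    1 ]
[ 0  -6  -2  -1  |  -19 ]
[ 0   0  -6   6  |    6 ]
[ 0   0   0  -2  |    6 ]
Back-substitution:
s = (6) / -2 = -3
r = (6 - (6)*(-3)) / -6 = -4
q = (-19 - (-2)*(-4) - (-1)*(-3)) / -6 = 5
p = (1 - (-5)*(5) - (-4)*(-4) - (-2)*(-3)) / 2 = 2

(2, 5, -4, -3)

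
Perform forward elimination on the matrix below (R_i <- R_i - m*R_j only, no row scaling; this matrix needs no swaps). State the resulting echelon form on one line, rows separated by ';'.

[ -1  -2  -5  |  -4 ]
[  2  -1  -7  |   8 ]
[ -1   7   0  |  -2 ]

Forward elimination:
R2 <- R2 - (-2)*R1:  [   0   -5  -17    0 ]
R3 <- R3 - (1)*R1:  [ 0  9  5  2 ]
R3 <- R3 - (-9/5)*R2:  [      0       0  -128/5       2 ]
Row echelon form:
[ -1  -2      -5  |  -4 ]
[  0  -5     -17  |   0 ]
[  0   0  -128/5  |   2 ]

REF = [-1 -2 -5 -4; 0 -5 -17 0; 0 0 -128/5 2]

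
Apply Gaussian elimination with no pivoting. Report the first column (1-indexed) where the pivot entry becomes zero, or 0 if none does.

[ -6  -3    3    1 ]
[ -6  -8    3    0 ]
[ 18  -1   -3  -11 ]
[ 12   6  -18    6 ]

Naive forward elimination:
R2 <- R2 - (1)*R1:  [  0  -5   0  -1 ]
R3 <- R3 - (-3)*R1:  [   0  -10    6   -8 ]
R4 <- R4 - (-2)*R1:  [   0    0  -12    8 ]
R3 <- R3 - (2)*R2:  [  0   0   6  -6 ]
R4 <- R4 - (-2)*R3:  [  0   0   0  -4 ]
All pivots nonzero; naive elimination completes without hitting a zero pivot.

first zero-pivot column = 0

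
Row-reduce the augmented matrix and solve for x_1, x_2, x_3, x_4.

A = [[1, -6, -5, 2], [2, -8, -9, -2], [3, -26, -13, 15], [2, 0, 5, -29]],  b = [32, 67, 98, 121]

(5, -5, -1, -4)

Forward elimination on [A|b]:
R2 <- R2 - (2)*R1:  [  0   4   1  -6   3 ]
R3 <- R3 - (3)*R1:  [  0  -8   2   9   2 ]
R4 <- R4 - (2)*R1:  [   0   12   15  -33   57 ]
R3 <- R3 - (-2)*R2:  [  0   0   4  -3   8 ]
R4 <- R4 - (3)*R2:  [   0    0   12  -15   48 ]
R4 <- R4 - (3)*R3:  [  0   0   0  -6  24 ]
Row echelon form:
[ 1  -6  -5   2  |  32 ]
[ 0   4   1  -6  |   3 ]
[ 0   0   4  -3  |   8 ]
[ 0   0   0  -6  |  24 ]
Back-substitution:
x_4 = (24) / -6 = -4
x_3 = (8 - (-3)*(-4)) / 4 = -1
x_2 = (3 - (1)*(-1) - (-6)*(-4)) / 4 = -5
x_1 = (32 - (-6)*(-5) - (-5)*(-1) - (2)*(-4)) / 1 = 5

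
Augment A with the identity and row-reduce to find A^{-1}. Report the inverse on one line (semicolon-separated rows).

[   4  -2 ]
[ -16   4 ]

Gauss-Jordan on [A | I]:
R1 <- (1/4)*R1:  [    1  -1/2  |   1/4     0 ]
R2 <- R2 - (-16)*R1:  [  0  -4  |   4   1 ]
R2 <- (1/-4)*R2:  [    0     1  |    -1  -1/4 ]
R1 <- R1 - (-1/2)*R2:  [    1     0  |  -1/4  -1/8 ]
Right block of [I | A^{-1}] is the inverse:
[ -1/4  -1/8 ]
[   -1  -1/4 ]

inverse = [-1/4 -1/8; -1 -1/4]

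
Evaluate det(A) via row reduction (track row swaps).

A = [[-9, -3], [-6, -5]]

det(A) = 27

Forward elimination:
R2 <- R2 - (2/3)*R1:  [  0  -3 ]
Upper-triangular form:
[ -9  -3 ]
[  0  -3 ]
det(A) = (-1)^0 * (-9) * (-3) = 27  (0 row swaps -> sign +1)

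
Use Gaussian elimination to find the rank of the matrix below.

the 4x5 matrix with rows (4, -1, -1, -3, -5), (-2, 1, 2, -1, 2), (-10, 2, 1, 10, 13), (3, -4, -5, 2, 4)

rank(A) = 3

Row reduction:
R2 <- R2 - (-1/2)*R1:  [    0   1/2   3/2  -5/2  -1/2 ]
R3 <- R3 - (-5/2)*R1:  [    0  -1/2  -3/2   5/2   1/2 ]
R4 <- R4 - (3/4)*R1:  [     0  -13/4  -17/4   17/4   31/4 ]
R3 <- R3 - (-1)*R2:  [ 0  0  0  0  0 ]
R4 <- R4 - (-13/2)*R2:  [    0     0  11/2   -12   9/2 ]
R3 <-> R4   (pivot in column 3 was zero)
[ 4   -1    -1    -3    -5 ]
[ 0  1/2   3/2  -5/2  -1/2 ]
[ 0    0  11/2   -12   9/2 ]
[ 0    0     0     0     0 ]
Row echelon form:
[ 4   -1    -1    -3    -5 ]
[ 0  1/2   3/2  -5/2  -1/2 ]
[ 0    0  11/2   -12   9/2 ]
[ 0    0     0     0     0 ]
Nonzero rows / pivot columns: 3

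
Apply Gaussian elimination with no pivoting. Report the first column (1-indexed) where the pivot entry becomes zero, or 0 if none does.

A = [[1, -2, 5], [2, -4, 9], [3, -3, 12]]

first zero-pivot column = 2

Naive forward elimination:
R2 <- R2 - (2)*R1:  [  0   0  -1 ]
R3 <- R3 - (3)*R1:  [  0   3  -3 ]
Matrix at this point:
[ 1  -2   5 ]
[ 0   0  -1 ]
[ 0   3  -3 ]
Pivot entry (2,2) is zero but row 3 has 3 in column 2 -> naive elimination stops; a row interchange (e.g. R2 <-> R3) would be required here.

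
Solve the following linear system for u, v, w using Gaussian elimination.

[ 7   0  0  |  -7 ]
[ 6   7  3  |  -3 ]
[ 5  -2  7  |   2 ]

Forward elimination on [A|b]:
R2 <- R2 - (6/7)*R1:  [ 0  7  3  3 ]
R3 <- R3 - (5/7)*R1:  [  0  -2   7   7 ]
R3 <- R3 - (-2/7)*R2:  [    0     0  55/7  55/7 ]
Row echelon form:
[ 7  0     0  |    -7 ]
[ 0  7     3  |     3 ]
[ 0  0  55/7  |  55/7 ]
Back-substitution:
w = (55/7) / (55/7) = 1
v = (3 - (3)*(1)) / 7 = 0
u = (-7) / 7 = -1

(-1, 0, 1)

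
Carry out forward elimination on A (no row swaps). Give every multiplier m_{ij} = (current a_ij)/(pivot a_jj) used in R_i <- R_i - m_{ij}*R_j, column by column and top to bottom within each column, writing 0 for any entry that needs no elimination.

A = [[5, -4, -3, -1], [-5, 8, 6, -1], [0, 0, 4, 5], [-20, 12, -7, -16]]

Forward elimination:
R2 <- R2 - (-1)*R1:  [  0   4   3  -2 ]
R3: entry in column 1 is already 0 -> m_{31} = 0 (no row operation needed)
R4 <- R4 - (-4)*R1:  [   0   -4  -19  -20 ]
R3: entry in column 2 is already 0 -> m_{32} = 0 (no row operation needed)
R4 <- R4 - (-1)*R2:  [   0    0  -16  -22 ]
R4 <- R4 - (-4)*R3:  [  0   0   0  -2 ]
Multipliers (in order of application): m_{21} = -1, m_{31} = 0, m_{41} = -4, m_{32} = 0, m_{42} = -1, m_{43} = -4

multipliers: -1, 0, -4, 0, -1, -4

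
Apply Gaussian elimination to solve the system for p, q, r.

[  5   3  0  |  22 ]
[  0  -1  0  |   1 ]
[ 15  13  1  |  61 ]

(5, -1, -1)

Forward elimination on [A|b]:
R3 <- R3 - (3)*R1:  [  0   4   1  -5 ]
R3 <- R3 - (-4)*R2:  [  0   0   1  -1 ]
Row echelon form:
[ 5   3  0  |  22 ]
[ 0  -1  0  |   1 ]
[ 0   0  1  |  -1 ]
Back-substitution:
r = (-1) / 1 = -1
q = (1) / -1 = -1
p = (22 - (3)*(-1)) / 5 = 5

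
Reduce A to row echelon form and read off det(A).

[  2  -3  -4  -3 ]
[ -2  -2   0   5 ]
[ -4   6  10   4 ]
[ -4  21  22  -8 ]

det(A) = 120

Forward elimination:
R2 <- R2 - (-1)*R1:  [  0  -5  -4   2 ]
R3 <- R3 - (-2)*R1:  [  0   0   2  -2 ]
R4 <- R4 - (-2)*R1:  [   0   15   14  -14 ]
R4 <- R4 - (-3)*R2:  [  0   0   2  -8 ]
R4 <- R4 - (1)*R3:  [  0   0   0  -6 ]
Upper-triangular form:
[ 2  -3  -4  -3 ]
[ 0  -5  -4   2 ]
[ 0   0   2  -2 ]
[ 0   0   0  -6 ]
det(A) = (-1)^0 * (2) * (-5) * (2) * (-6) = 120  (0 row swaps -> sign +1)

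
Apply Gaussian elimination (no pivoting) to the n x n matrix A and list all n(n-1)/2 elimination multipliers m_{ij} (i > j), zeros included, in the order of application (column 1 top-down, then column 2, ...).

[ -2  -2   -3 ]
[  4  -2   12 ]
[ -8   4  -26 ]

Forward elimination:
R2 <- R2 - (-2)*R1:  [  0  -6   6 ]
R3 <- R3 - (4)*R1:  [   0   12  -14 ]
R3 <- R3 - (-2)*R2:  [  0   0  -2 ]
Multipliers (in order of application): m_{21} = -2, m_{31} = 4, m_{32} = -2

multipliers: -2, 4, -2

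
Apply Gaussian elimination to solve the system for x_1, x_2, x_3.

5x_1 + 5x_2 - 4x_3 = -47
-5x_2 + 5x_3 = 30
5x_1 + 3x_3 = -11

Forward elimination on [A|b]:
R3 <- R3 - (1)*R1:  [  0  -5   7  36 ]
R3 <- R3 - (1)*R2:  [ 0  0  2  6 ]
Row echelon form:
[ 5   5  -4  |  -47 ]
[ 0  -5   5  |   30 ]
[ 0   0   2  |    6 ]
Back-substitution:
x_3 = (6) / 2 = 3
x_2 = (30 - (5)*(3)) / -5 = -3
x_1 = (-47 - (5)*(-3) - (-4)*(3)) / 5 = -4

(-4, -3, 3)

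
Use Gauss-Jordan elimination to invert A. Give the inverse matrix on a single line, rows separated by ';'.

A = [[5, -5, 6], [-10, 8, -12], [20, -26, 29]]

Gauss-Jordan on [A | I]:
R1 <- (1/5)*R1:  [   1   -1  6/5  |  1/5    0    0 ]
R2 <- R2 - (-10)*R1:  [  0  -2   0  |   2   1   0 ]
R3 <- R3 - (20)*R1:  [  0  -6   5  |  -4   0   1 ]
R2 <- (1/-2)*R2:  [    0     1     0  |    -1  -1/2     0 ]
R1 <- R1 - (-1)*R2:  [    1     0   6/5  |  -4/5  -1/2     0 ]
R3 <- R3 - (-6)*R2:  [   0    0    5  |  -10   -3    1 ]
R3 <- (1/5)*R3:  [    0     0     1  |    -2  -3/5   1/5 ]
R1 <- R1 - (6/5)*R3:  [     1      0      0  |    8/5  11/50  -6/25 ]
Right block of [I | A^{-1}] is the inverse:
[ 8/5  11/50  -6/25 ]
[  -1   -1/2      0 ]
[  -2   -3/5    1/5 ]

inverse = [8/5 11/50 -6/25; -1 -1/2 0; -2 -3/5 1/5]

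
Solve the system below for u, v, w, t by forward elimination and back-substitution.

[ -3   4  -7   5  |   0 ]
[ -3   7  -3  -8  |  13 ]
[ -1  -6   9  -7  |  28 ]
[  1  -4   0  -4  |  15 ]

Forward elimination on [A|b]:
R2 <- R2 - (1)*R1:  [   0    3    4  -13   13 ]
R3 <- R3 - (1/3)*R1:  [     0  -22/3   34/3  -26/3     28 ]
R4 <- R4 - (-1/3)*R1:  [    0  -8/3  -7/3  -7/3    15 ]
R3 <- R3 - (-22/9)*R2:  [      0       0   190/9  -364/9   538/9 ]
R4 <- R4 - (-8/9)*R2:  [      0       0    11/9  -125/9   239/9 ]
R4 <- R4 - (11/190)*R3:  [        0         0         0  -1097/95   2194/95 ]
Row echelon form:
[ -3  4     -7         5  |        0 ]
[  0  3      4       -13  |       13 ]
[  0  0  190/9    -364/9  |    538/9 ]
[  0  0      0  -1097/95  |  2194/95 ]
Back-substitution:
t = (2194/95) / (-1097/95) = -2
w = (538/9 - (-364/9)*(-2)) / (190/9) = -1
v = (13 - (4)*(-1) - (-13)*(-2)) / 3 = -3
u = (0 - (4)*(-3) - (-7)*(-1) - (5)*(-2)) / -3 = -5

(-5, -3, -1, -2)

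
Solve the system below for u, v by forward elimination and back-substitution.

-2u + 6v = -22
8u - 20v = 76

(2, -3)

Forward elimination on [A|b]:
R2 <- R2 - (-4)*R1:  [   0    4  -12 ]
Row echelon form:
[ -2  6  |  -22 ]
[  0  4  |  -12 ]
Back-substitution:
v = (-12) / 4 = -3
u = (-22 - (6)*(-3)) / -2 = 2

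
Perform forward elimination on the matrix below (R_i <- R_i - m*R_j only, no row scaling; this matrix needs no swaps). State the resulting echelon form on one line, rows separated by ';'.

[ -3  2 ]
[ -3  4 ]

REF = [-3 2; 0 2]

Forward elimination:
R2 <- R2 - (1)*R1:  [ 0  2 ]
Row echelon form:
[ -3  2 ]
[  0  2 ]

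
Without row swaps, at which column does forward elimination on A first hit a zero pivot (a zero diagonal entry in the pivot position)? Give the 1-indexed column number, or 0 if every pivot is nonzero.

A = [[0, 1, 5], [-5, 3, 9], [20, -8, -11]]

Naive forward elimination:
Pivot entry (1,1) is zero but row 2 has -5 in column 1 -> naive elimination stops; a row interchange (e.g. R1 <-> R2) would be required here.

first zero-pivot column = 1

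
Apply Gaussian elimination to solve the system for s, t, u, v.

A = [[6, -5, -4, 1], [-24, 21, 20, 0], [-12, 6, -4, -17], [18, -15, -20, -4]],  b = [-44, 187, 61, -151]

(-1, 3, 5, -3)

Forward elimination on [A|b]:
R2 <- R2 - (-4)*R1:  [  0   1   4   4  11 ]
R3 <- R3 - (-2)*R1:  [   0   -4  -12  -15  -27 ]
R4 <- R4 - (3)*R1:  [   0    0   -8   -7  -19 ]
R3 <- R3 - (-4)*R2:  [  0   0   4   1  17 ]
R4 <- R4 - (-2)*R3:  [  0   0   0  -5  15 ]
Row echelon form:
[ 6  -5  -4   1  |  -44 ]
[ 0   1   4   4  |   11 ]
[ 0   0   4   1  |   17 ]
[ 0   0   0  -5  |   15 ]
Back-substitution:
v = (15) / -5 = -3
u = (17 - (1)*(-3)) / 4 = 5
t = (11 - (4)*(5) - (4)*(-3)) / 1 = 3
s = (-44 - (-5)*(3) - (-4)*(5) - (1)*(-3)) / 6 = -1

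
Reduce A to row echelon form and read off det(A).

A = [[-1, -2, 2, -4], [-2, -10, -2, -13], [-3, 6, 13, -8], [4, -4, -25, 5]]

Forward elimination:
R2 <- R2 - (2)*R1:  [  0  -6  -6  -5 ]
R3 <- R3 - (3)*R1:  [  0  12   7   4 ]
R4 <- R4 - (-4)*R1:  [   0  -12  -17  -11 ]
R3 <- R3 - (-2)*R2:  [  0   0  -5  -6 ]
R4 <- R4 - (2)*R2:  [  0   0  -5  -1 ]
R4 <- R4 - (1)*R3:  [ 0  0  0  5 ]
Upper-triangular form:
[ -1  -2   2  -4 ]
[  0  -6  -6  -5 ]
[  0   0  -5  -6 ]
[  0   0   0   5 ]
det(A) = (-1)^0 * (-1) * (-6) * (-5) * (5) = -150  (0 row swaps -> sign +1)

det(A) = -150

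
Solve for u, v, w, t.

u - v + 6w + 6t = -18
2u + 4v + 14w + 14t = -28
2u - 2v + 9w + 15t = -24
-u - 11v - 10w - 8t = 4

Forward elimination on [A|b]:
R2 <- R2 - (2)*R1:  [ 0  6  2  2  8 ]
R3 <- R3 - (2)*R1:  [  0   0  -3   3  12 ]
R4 <- R4 - (-1)*R1:  [   0  -12   -4   -2  -14 ]
R4 <- R4 - (-2)*R2:  [ 0  0  0  2  2 ]
Row echelon form:
[ 1  -1   6  6  |  -18 ]
[ 0   6   2  2  |    8 ]
[ 0   0  -3  3  |   12 ]
[ 0   0   0  2  |    2 ]
Back-substitution:
t = (2) / 2 = 1
w = (12 - (3)*(1)) / -3 = -3
v = (8 - (2)*(-3) - (2)*(1)) / 6 = 2
u = (-18 - (-1)*(2) - (6)*(-3) - (6)*(1)) / 1 = -4

(-4, 2, -3, 1)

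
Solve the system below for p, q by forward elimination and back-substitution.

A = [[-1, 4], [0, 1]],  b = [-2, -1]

(-2, -1)

Forward elimination on [A|b]:
Row echelon form:
[ -1  4  |  -2 ]
[  0  1  |  -1 ]
Back-substitution:
q = (-1) / 1 = -1
p = (-2 - (4)*(-1)) / -1 = -2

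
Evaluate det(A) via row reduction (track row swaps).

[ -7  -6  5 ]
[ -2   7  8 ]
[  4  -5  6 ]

Forward elimination:
R2 <- R2 - (2/7)*R1:  [    0  61/7  46/7 ]
R3 <- R3 - (-4/7)*R1:  [     0  -59/7   62/7 ]
R3 <- R3 - (-59/61)*R2:  [      0       0  928/61 ]
Upper-triangular form:
[ -7    -6       5 ]
[  0  61/7    46/7 ]
[  0     0  928/61 ]
det(A) = (-1)^0 * (-7) * (61/7) * (928/61) = -928  (0 row swaps -> sign +1)

det(A) = -928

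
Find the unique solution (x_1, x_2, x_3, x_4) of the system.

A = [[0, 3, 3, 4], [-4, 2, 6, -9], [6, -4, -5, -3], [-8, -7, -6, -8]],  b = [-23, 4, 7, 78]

Forward elimination on [A|b]:
R1 <-> R2   (pivot in column 1 was zero)
[ -4   2   6  -9    4 ]
[  0   3   3   4  -23 ]
[  6  -4  -5  -3    7 ]
[ -8  -7  -6  -8   78 ]
R3 <- R3 - (-3/2)*R1:  [     0     -1      4  -33/2     13 ]
R4 <- R4 - (2)*R1:  [   0  -11  -18   10   70 ]
R3 <- R3 - (-1/3)*R2:  [     0      0      5  -91/6   16/3 ]
R4 <- R4 - (-11/3)*R2:  [     0      0     -7   74/3  -43/3 ]
R4 <- R4 - (-7/5)*R3:  [       0        0        0   103/30  -103/15 ]
Row echelon form:
[ -4  2  6      -9  |        4 ]
[  0  3  3       4  |      -23 ]
[  0  0  5   -91/6  |     16/3 ]
[  0  0  0  103/30  |  -103/15 ]
Back-substitution:
x_4 = (-103/15) / (103/30) = -2
x_3 = (16/3 - (-91/6)*(-2)) / 5 = -5
x_2 = (-23 - (3)*(-5) - (4)*(-2)) / 3 = 0
x_1 = (4 - (2)*(0) - (6)*(-5) - (-9)*(-2)) / -4 = -4

(-4, 0, -5, -2)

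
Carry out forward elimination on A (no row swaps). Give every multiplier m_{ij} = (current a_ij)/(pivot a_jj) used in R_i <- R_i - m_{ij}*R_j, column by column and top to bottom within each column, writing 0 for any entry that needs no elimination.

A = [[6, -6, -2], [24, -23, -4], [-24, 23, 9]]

Forward elimination:
R2 <- R2 - (4)*R1:  [ 0  1  4 ]
R3 <- R3 - (-4)*R1:  [  0  -1   1 ]
R3 <- R3 - (-1)*R2:  [ 0  0  5 ]
Multipliers (in order of application): m_{21} = 4, m_{31} = -4, m_{32} = -1

multipliers: 4, -4, -1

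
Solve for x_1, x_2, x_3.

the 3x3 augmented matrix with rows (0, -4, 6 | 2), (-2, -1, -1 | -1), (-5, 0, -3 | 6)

Forward elimination on [A|b]:
R1 <-> R2   (pivot in column 1 was zero)
[ -2  -1  -1  -1 ]
[  0  -4   6   2 ]
[ -5   0  -3   6 ]
R3 <- R3 - (5/2)*R1:  [    0   5/2  -1/2  17/2 ]
R3 <- R3 - (-5/8)*R2:  [    0     0  13/4  39/4 ]
Row echelon form:
[ -2  -1    -1  |    -1 ]
[  0  -4     6  |     2 ]
[  0   0  13/4  |  39/4 ]
Back-substitution:
x_3 = (39/4) / (13/4) = 3
x_2 = (2 - (6)*(3)) / -4 = 4
x_1 = (-1 - (-1)*(4) - (-1)*(3)) / -2 = -3

(-3, 4, 3)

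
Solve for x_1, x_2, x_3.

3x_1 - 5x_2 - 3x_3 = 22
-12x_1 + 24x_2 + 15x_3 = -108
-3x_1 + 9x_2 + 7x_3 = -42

(-1, -5, 0)

Forward elimination on [A|b]:
R2 <- R2 - (-4)*R1:  [   0    4    3  -20 ]
R3 <- R3 - (-1)*R1:  [   0    4    4  -20 ]
R3 <- R3 - (1)*R2:  [ 0  0  1  0 ]
Row echelon form:
[ 3  -5  -3  |   22 ]
[ 0   4   3  |  -20 ]
[ 0   0   1  |    0 ]
Back-substitution:
x_3 = (0) / 1 = 0
x_2 = (-20 - (3)*(0)) / 4 = -5
x_1 = (22 - (-5)*(-5) - (-3)*(0)) / 3 = -1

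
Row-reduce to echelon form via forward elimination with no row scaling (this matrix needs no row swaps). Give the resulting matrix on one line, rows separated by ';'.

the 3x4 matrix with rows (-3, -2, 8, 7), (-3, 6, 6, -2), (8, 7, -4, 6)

REF = [-3 -2 8 7; 0 8 -2 -9; 0 0 71/4 637/24]

Forward elimination:
R2 <- R2 - (1)*R1:  [  0   8  -2  -9 ]
R3 <- R3 - (-8/3)*R1:  [    0   5/3  52/3  74/3 ]
R3 <- R3 - (5/24)*R2:  [      0       0    71/4  637/24 ]
Row echelon form:
[ -3  -2     8       7 ]
[  0   8    -2      -9 ]
[  0   0  71/4  637/24 ]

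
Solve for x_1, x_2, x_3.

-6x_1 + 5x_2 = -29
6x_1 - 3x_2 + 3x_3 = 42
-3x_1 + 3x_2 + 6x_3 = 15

(4, -1, 5)

Forward elimination on [A|b]:
R2 <- R2 - (-1)*R1:  [  0   2   3  13 ]
R3 <- R3 - (1/2)*R1:  [    0   1/2     6  59/2 ]
R3 <- R3 - (1/4)*R2:  [     0      0   21/4  105/4 ]
Row echelon form:
[ -6  5     0  |    -29 ]
[  0  2     3  |     13 ]
[  0  0  21/4  |  105/4 ]
Back-substitution:
x_3 = (105/4) / (21/4) = 5
x_2 = (13 - (3)*(5)) / 2 = -1
x_1 = (-29 - (5)*(-1)) / -6 = 4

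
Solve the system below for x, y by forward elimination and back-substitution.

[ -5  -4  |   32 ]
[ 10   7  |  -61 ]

(-4, -3)

Forward elimination on [A|b]:
R2 <- R2 - (-2)*R1:  [  0  -1   3 ]
Row echelon form:
[ -5  -4  |  32 ]
[  0  -1  |   3 ]
Back-substitution:
y = (3) / -1 = -3
x = (32 - (-4)*(-3)) / -5 = -4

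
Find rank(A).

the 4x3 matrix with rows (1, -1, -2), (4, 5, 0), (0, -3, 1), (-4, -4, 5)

rank(A) = 3

Row reduction:
R2 <- R2 - (4)*R1:  [ 0  9  8 ]
R4 <- R4 - (-4)*R1:  [  0  -8  -3 ]
R3 <- R3 - (-1/3)*R2:  [    0     0  11/3 ]
R4 <- R4 - (-8/9)*R2:  [    0     0  37/9 ]
R4 <- R4 - (37/33)*R3:  [ 0  0  0 ]
Row echelon form:
[ 1  -1    -2 ]
[ 0   9     8 ]
[ 0   0  11/3 ]
[ 0   0     0 ]
Nonzero rows / pivot columns: 3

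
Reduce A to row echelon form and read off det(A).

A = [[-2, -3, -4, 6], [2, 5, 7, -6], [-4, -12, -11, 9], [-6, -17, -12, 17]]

Forward elimination:
R2 <- R2 - (-1)*R1:  [ 0  2  3  0 ]
R3 <- R3 - (2)*R1:  [  0  -6  -3  -3 ]
R4 <- R4 - (3)*R1:  [  0  -8   0  -1 ]
R3 <- R3 - (-3)*R2:  [  0   0   6  -3 ]
R4 <- R4 - (-4)*R2:  [  0   0  12  -1 ]
R4 <- R4 - (2)*R3:  [ 0  0  0  5 ]
Upper-triangular form:
[ -2  -3  -4   6 ]
[  0   2   3   0 ]
[  0   0   6  -3 ]
[  0   0   0   5 ]
det(A) = (-1)^0 * (-2) * (2) * (6) * (5) = -120  (0 row swaps -> sign +1)

det(A) = -120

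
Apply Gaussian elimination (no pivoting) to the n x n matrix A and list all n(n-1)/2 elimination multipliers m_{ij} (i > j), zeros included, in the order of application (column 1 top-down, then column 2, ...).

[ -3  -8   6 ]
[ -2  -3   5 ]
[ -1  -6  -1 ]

multipliers: 2/3, 1/3, -10/7

Forward elimination:
R2 <- R2 - (2/3)*R1:  [   0  7/3    1 ]
R3 <- R3 - (1/3)*R1:  [     0  -10/3     -3 ]
R3 <- R3 - (-10/7)*R2:  [     0      0  -11/7 ]
Multipliers (in order of application): m_{21} = 2/3, m_{31} = 1/3, m_{32} = -10/7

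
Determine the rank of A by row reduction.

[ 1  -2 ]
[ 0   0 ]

rank(A) = 1

Row reduction:
Row echelon form:
[ 1  -2 ]
[ 0   0 ]
Nonzero rows / pivot columns: 1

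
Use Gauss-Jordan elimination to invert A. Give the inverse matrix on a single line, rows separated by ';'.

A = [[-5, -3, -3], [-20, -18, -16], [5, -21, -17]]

Gauss-Jordan on [A | I]:
R1 <- (1/-5)*R1:  [    1   3/5   3/5  |  -1/5     0     0 ]
R2 <- R2 - (-20)*R1:  [  0  -6  -4  |  -4   1   0 ]
R3 <- R3 - (5)*R1:  [   0  -24  -20  |    1    0    1 ]
R2 <- (1/-6)*R2:  [    0     1   2/3  |   2/3  -1/6     0 ]
R1 <- R1 - (3/5)*R2:  [    1     0   1/5  |  -3/5  1/10     0 ]
R3 <- R3 - (-24)*R2:  [  0   0  -4  |  17  -4   1 ]
R3 <- (1/-4)*R3:  [     0      0      1  |  -17/4      1   -1/4 ]
R1 <- R1 - (1/5)*R3:  [     1      0      0  |    1/4  -1/10   1/20 ]
R2 <- R2 - (2/3)*R3:  [    0     1     0  |   7/2  -5/6   1/6 ]
Right block of [I | A^{-1}] is the inverse:
[   1/4  -1/10  1/20 ]
[   7/2   -5/6   1/6 ]
[ -17/4      1  -1/4 ]

inverse = [1/4 -1/10 1/20; 7/2 -5/6 1/6; -17/4 1 -1/4]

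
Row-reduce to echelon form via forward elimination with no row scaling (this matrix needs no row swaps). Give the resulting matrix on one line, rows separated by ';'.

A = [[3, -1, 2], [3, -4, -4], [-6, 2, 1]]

REF = [3 -1 2; 0 -3 -6; 0 0 5]

Forward elimination:
R2 <- R2 - (1)*R1:  [  0  -3  -6 ]
R3 <- R3 - (-2)*R1:  [ 0  0  5 ]
Row echelon form:
[ 3  -1   2 ]
[ 0  -3  -6 ]
[ 0   0   5 ]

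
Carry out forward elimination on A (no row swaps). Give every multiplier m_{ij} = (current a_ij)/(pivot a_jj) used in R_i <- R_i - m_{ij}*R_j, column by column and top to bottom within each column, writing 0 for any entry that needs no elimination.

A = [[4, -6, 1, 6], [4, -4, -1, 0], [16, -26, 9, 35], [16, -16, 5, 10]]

multipliers: 1, 4, 4, -1, 4, 3

Forward elimination:
R2 <- R2 - (1)*R1:  [  0   2  -2  -6 ]
R3 <- R3 - (4)*R1:  [  0  -2   5  11 ]
R4 <- R4 - (4)*R1:  [   0    8    1  -14 ]
R3 <- R3 - (-1)*R2:  [ 0  0  3  5 ]
R4 <- R4 - (4)*R2:  [  0   0   9  10 ]
R4 <- R4 - (3)*R3:  [  0   0   0  -5 ]
Multipliers (in order of application): m_{21} = 1, m_{31} = 4, m_{41} = 4, m_{32} = -1, m_{42} = 4, m_{43} = 3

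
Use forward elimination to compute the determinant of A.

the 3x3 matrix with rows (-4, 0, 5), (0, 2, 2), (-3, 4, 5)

det(A) = 22

Forward elimination:
R3 <- R3 - (3/4)*R1:  [   0    4  5/4 ]
R3 <- R3 - (2)*R2:  [     0      0  -11/4 ]
Upper-triangular form:
[ -4  0      5 ]
[  0  2      2 ]
[  0  0  -11/4 ]
det(A) = (-1)^0 * (-4) * (2) * (-11/4) = 22  (0 row swaps -> sign +1)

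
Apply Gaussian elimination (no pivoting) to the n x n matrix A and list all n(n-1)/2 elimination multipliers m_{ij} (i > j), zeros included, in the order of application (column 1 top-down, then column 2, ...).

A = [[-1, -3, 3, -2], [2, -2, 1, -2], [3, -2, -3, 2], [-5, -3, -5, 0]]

Forward elimination:
R2 <- R2 - (-2)*R1:  [  0  -8   7  -6 ]
R3 <- R3 - (-3)*R1:  [   0  -11    6   -4 ]
R4 <- R4 - (5)*R1:  [   0   12  -20   10 ]
R3 <- R3 - (11/8)*R2:  [     0      0  -29/8   17/4 ]
R4 <- R4 - (-3/2)*R2:  [     0      0  -19/2      1 ]
R4 <- R4 - (76/29)*R3:  [       0        0        0  -294/29 ]
Multipliers (in order of application): m_{21} = -2, m_{31} = -3, m_{41} = 5, m_{32} = 11/8, m_{42} = -3/2, m_{43} = 76/29

multipliers: -2, -3, 5, 11/8, -3/2, 76/29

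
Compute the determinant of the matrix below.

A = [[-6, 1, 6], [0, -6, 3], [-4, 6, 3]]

det(A) = 60

Forward elimination:
R3 <- R3 - (2/3)*R1:  [    0  16/3    -1 ]
R3 <- R3 - (-8/9)*R2:  [   0    0  5/3 ]
Upper-triangular form:
[ -6   1    6 ]
[  0  -6    3 ]
[  0   0  5/3 ]
det(A) = (-1)^0 * (-6) * (-6) * (5/3) = 60  (0 row swaps -> sign +1)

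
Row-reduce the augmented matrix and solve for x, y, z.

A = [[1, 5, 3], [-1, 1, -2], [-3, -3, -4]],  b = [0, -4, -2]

Forward elimination on [A|b]:
R2 <- R2 - (-1)*R1:  [  0   6   1  -4 ]
R3 <- R3 - (-3)*R1:  [  0  12   5  -2 ]
R3 <- R3 - (2)*R2:  [ 0  0  3  6 ]
Row echelon form:
[ 1  5  3  |   0 ]
[ 0  6  1  |  -4 ]
[ 0  0  3  |   6 ]
Back-substitution:
z = (6) / 3 = 2
y = (-4 - (1)*(2)) / 6 = -1
x = (0 - (5)*(-1) - (3)*(2)) / 1 = -1

(-1, -1, 2)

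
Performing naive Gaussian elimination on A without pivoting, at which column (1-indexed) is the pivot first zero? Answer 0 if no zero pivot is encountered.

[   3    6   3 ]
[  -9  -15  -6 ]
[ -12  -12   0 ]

Naive forward elimination:
R2 <- R2 - (-3)*R1:  [ 0  3  3 ]
R3 <- R3 - (-4)*R1:  [  0  12  12 ]
R3 <- R3 - (4)*R2:  [ 0  0  0 ]
Matrix at this point:
[ 3  6  3 ]
[ 0  3  3 ]
[ 0  0  0 ]
Pivot entry (3,3) in the last row is zero and there are no rows below to swap with -> zero pivot in column 3 (A is singular).

first zero-pivot column = 3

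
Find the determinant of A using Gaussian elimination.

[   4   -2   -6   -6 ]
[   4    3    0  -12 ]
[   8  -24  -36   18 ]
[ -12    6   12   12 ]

det(A) = 720

Forward elimination:
R2 <- R2 - (1)*R1:  [  0   5   6  -6 ]
R3 <- R3 - (2)*R1:  [   0  -20  -24   30 ]
R4 <- R4 - (-3)*R1:  [  0   0  -6  -6 ]
R3 <- R3 - (-4)*R2:  [ 0  0  0  6 ]
R3 <-> R4   (pivot in column 3 was zero)
[ 4  -2  -6  -6 ]
[ 0   5   6  -6 ]
[ 0   0  -6  -6 ]
[ 0   0   0   6 ]
Upper-triangular form:
[ 4  -2  -6  -6 ]
[ 0   5   6  -6 ]
[ 0   0  -6  -6 ]
[ 0   0   0   6 ]
det(A) = (-1)^1 * (4) * (5) * (-6) * (6) = 720  (1 row swap -> sign -1)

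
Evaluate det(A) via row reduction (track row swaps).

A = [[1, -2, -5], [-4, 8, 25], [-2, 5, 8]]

det(A) = -5

Forward elimination:
R2 <- R2 - (-4)*R1:  [ 0  0  5 ]
R3 <- R3 - (-2)*R1:  [  0   1  -2 ]
R2 <-> R3   (pivot in column 2 was zero)
[ 1  -2  -5 ]
[ 0   1  -2 ]
[ 0   0   5 ]
Upper-triangular form:
[ 1  -2  -5 ]
[ 0   1  -2 ]
[ 0   0   5 ]
det(A) = (-1)^1 * (1) * (1) * (5) = -5  (1 row swap -> sign -1)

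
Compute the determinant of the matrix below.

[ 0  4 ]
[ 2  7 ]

Forward elimination:
R1 <-> R2   (pivot in column 1 was zero)
[ 2  7 ]
[ 0  4 ]
Upper-triangular form:
[ 2  7 ]
[ 0  4 ]
det(A) = (-1)^1 * (2) * (4) = -8  (1 row swap -> sign -1)

det(A) = -8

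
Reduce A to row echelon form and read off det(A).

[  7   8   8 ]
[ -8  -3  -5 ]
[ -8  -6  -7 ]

Forward elimination:
R2 <- R2 - (-8/7)*R1:  [    0  43/7  29/7 ]
R3 <- R3 - (-8/7)*R1:  [    0  22/7  15/7 ]
R3 <- R3 - (22/43)*R2:  [    0     0  1/43 ]
Upper-triangular form:
[ 7     8     8 ]
[ 0  43/7  29/7 ]
[ 0     0  1/43 ]
det(A) = (-1)^0 * (7) * (43/7) * (1/43) = 1  (0 row swaps -> sign +1)

det(A) = 1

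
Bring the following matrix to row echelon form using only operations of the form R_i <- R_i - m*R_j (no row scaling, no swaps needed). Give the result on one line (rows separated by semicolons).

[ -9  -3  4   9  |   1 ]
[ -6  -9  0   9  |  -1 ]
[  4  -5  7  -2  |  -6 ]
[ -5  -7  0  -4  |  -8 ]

REF = [-9 -3 4 9 1; 0 -7 -8/3 3 -5/3; 0 0 235/21 -5/7 -85/21; 0 0 0 -531/47 -1037/141]

Forward elimination:
R2 <- R2 - (2/3)*R1:  [    0    -7  -8/3     3  -5/3 ]
R3 <- R3 - (-4/9)*R1:  [     0  -19/3   79/9      2  -50/9 ]
R4 <- R4 - (5/9)*R1:  [     0  -16/3  -20/9     -9  -77/9 ]
R3 <- R3 - (19/21)*R2:  [      0       0  235/21    -5/7  -85/21 ]
R4 <- R4 - (16/21)*R2:  [     0      0  -4/21  -79/7  -51/7 ]
R4 <- R4 - (-4/235)*R3:  [         0          0          0    -531/47  -1037/141 ]
Row echelon form:
[ -9  -3       4        9  |          1 ]
[  0  -7    -8/3        3  |       -5/3 ]
[  0   0  235/21     -5/7  |     -85/21 ]
[  0   0       0  -531/47  |  -1037/141 ]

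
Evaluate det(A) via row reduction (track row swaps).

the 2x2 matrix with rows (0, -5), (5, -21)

det(A) = 25

Forward elimination:
R1 <-> R2   (pivot in column 1 was zero)
[ 5  -21 ]
[ 0   -5 ]
Upper-triangular form:
[ 5  -21 ]
[ 0   -5 ]
det(A) = (-1)^1 * (5) * (-5) = 25  (1 row swap -> sign -1)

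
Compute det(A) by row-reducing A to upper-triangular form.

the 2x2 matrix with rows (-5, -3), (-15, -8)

det(A) = -5

Forward elimination:
R2 <- R2 - (3)*R1:  [ 0  1 ]
Upper-triangular form:
[ -5  -3 ]
[  0   1 ]
det(A) = (-1)^0 * (-5) * (1) = -5  (0 row swaps -> sign +1)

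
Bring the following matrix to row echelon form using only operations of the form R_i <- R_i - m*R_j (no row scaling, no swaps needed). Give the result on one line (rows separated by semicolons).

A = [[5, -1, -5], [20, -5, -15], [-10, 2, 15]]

REF = [5 -1 -5; 0 -1 5; 0 0 5]

Forward elimination:
R2 <- R2 - (4)*R1:  [  0  -1   5 ]
R3 <- R3 - (-2)*R1:  [ 0  0  5 ]
Row echelon form:
[ 5  -1  -5 ]
[ 0  -1   5 ]
[ 0   0   5 ]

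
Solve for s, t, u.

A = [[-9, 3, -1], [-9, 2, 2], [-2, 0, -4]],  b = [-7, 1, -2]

Forward elimination on [A|b]:
R2 <- R2 - (1)*R1:  [  0  -1   3   8 ]
R3 <- R3 - (2/9)*R1:  [     0   -2/3  -34/9   -4/9 ]
R3 <- R3 - (2/3)*R2:  [     0      0  -52/9  -52/9 ]
Row echelon form:
[ -9   3     -1  |     -7 ]
[  0  -1      3  |      8 ]
[  0   0  -52/9  |  -52/9 ]
Back-substitution:
u = (-52/9) / (-52/9) = 1
t = (8 - (3)*(1)) / -1 = -5
s = (-7 - (3)*(-5) - (-1)*(1)) / -9 = -1

(-1, -5, 1)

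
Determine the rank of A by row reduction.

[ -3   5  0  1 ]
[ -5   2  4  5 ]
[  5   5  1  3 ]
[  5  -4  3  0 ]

rank(A) = 4

Row reduction:
R2 <- R2 - (5/3)*R1:  [     0  -19/3      4   10/3 ]
R3 <- R3 - (-5/3)*R1:  [    0  40/3     1  14/3 ]
R4 <- R4 - (-5/3)*R1:  [    0  13/3     3   5/3 ]
R3 <- R3 - (-40/19)*R2:  [      0       0  179/19  222/19 ]
R4 <- R4 - (-13/19)*R2:  [      0       0  109/19   75/19 ]
R4 <- R4 - (109/179)*R3:  [        0         0         0  -567/179 ]
Row echelon form:
[ -3      5       0         1 ]
[  0  -19/3       4      10/3 ]
[  0      0  179/19    222/19 ]
[  0      0       0  -567/179 ]
Nonzero rows / pivot columns: 4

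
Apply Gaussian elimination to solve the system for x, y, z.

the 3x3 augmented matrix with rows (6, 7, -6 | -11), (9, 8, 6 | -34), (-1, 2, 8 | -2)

(-4, 1, -1)

Forward elimination on [A|b]:
R2 <- R2 - (3/2)*R1:  [     0   -5/2     15  -35/2 ]
R3 <- R3 - (-1/6)*R1:  [     0   19/6      7  -23/6 ]
R3 <- R3 - (-19/15)*R2:  [   0    0   26  -26 ]
Row echelon form:
[ 6     7  -6  |    -11 ]
[ 0  -5/2  15  |  -35/2 ]
[ 0     0  26  |    -26 ]
Back-substitution:
z = (-26) / 26 = -1
y = (-35/2 - (15)*(-1)) / (-5/2) = 1
x = (-11 - (7)*(1) - (-6)*(-1)) / 6 = -4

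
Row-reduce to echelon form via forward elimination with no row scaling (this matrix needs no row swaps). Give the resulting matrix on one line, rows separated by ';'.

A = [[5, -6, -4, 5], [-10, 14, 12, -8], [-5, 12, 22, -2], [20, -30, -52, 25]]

REF = [5 -6 -4 5; 0 2 4 2; 0 0 6 -3; 0 0 0 -1]

Forward elimination:
R2 <- R2 - (-2)*R1:  [ 0  2  4  2 ]
R3 <- R3 - (-1)*R1:  [  0   6  18   3 ]
R4 <- R4 - (4)*R1:  [   0   -6  -36    5 ]
R3 <- R3 - (3)*R2:  [  0   0   6  -3 ]
R4 <- R4 - (-3)*R2:  [   0    0  -24   11 ]
R4 <- R4 - (-4)*R3:  [  0   0   0  -1 ]
Row echelon form:
[ 5  -6  -4   5 ]
[ 0   2   4   2 ]
[ 0   0   6  -3 ]
[ 0   0   0  -1 ]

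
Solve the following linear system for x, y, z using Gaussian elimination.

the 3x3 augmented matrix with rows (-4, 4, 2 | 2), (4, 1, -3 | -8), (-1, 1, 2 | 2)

Forward elimination on [A|b]:
R2 <- R2 - (-1)*R1:  [  0   5  -1  -6 ]
R3 <- R3 - (1/4)*R1:  [   0    0  3/2  3/2 ]
Row echelon form:
[ -4  4    2  |    2 ]
[  0  5   -1  |   -6 ]
[  0  0  3/2  |  3/2 ]
Back-substitution:
z = (3/2) / (3/2) = 1
y = (-6 - (-1)*(1)) / 5 = -1
x = (2 - (4)*(-1) - (2)*(1)) / -4 = -1

(-1, -1, 1)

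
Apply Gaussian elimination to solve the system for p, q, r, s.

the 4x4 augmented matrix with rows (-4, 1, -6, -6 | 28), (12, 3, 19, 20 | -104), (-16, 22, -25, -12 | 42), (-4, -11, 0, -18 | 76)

(0, -2, -2, -3)

Forward elimination on [A|b]:
R2 <- R2 - (-3)*R1:  [   0    6    1    2  -20 ]
R3 <- R3 - (4)*R1:  [   0   18   -1   12  -70 ]
R4 <- R4 - (1)*R1:  [   0  -12    6  -12   48 ]
R3 <- R3 - (3)*R2:  [   0    0   -4    6  -10 ]
R4 <- R4 - (-2)*R2:  [  0   0   8  -8   8 ]
R4 <- R4 - (-2)*R3:  [   0    0    0    4  -12 ]
Row echelon form:
[ -4  1  -6  -6  |   28 ]
[  0  6   1   2  |  -20 ]
[  0  0  -4   6  |  -10 ]
[  0  0   0   4  |  -12 ]
Back-substitution:
s = (-12) / 4 = -3
r = (-10 - (6)*(-3)) / -4 = -2
q = (-20 - (1)*(-2) - (2)*(-3)) / 6 = -2
p = (28 - (1)*(-2) - (-6)*(-2) - (-6)*(-3)) / -4 = 0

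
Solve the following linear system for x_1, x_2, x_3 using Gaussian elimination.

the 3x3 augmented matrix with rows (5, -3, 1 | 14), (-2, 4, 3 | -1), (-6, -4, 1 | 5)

Forward elimination on [A|b]:
R2 <- R2 - (-2/5)*R1:  [    0  14/5  17/5  23/5 ]
R3 <- R3 - (-6/5)*R1:  [     0  -38/5   11/5  109/5 ]
R3 <- R3 - (-19/7)*R2:  [     0      0   80/7  240/7 ]
Row echelon form:
[ 5    -3     1  |     14 ]
[ 0  14/5  17/5  |   23/5 ]
[ 0     0  80/7  |  240/7 ]
Back-substitution:
x_3 = (240/7) / (80/7) = 3
x_2 = (23/5 - (17/5)*(3)) / (14/5) = -2
x_1 = (14 - (-3)*(-2) - (1)*(3)) / 5 = 1

(1, -2, 3)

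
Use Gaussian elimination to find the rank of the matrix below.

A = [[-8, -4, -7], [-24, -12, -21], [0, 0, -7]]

rank(A) = 2

Row reduction:
R2 <- R2 - (3)*R1:  [ 0  0  0 ]
R2 <-> R3   (pivot in column 3 was zero)
[ -8  -4  -7 ]
[  0   0  -7 ]
[  0   0   0 ]
Row echelon form:
[ -8  -4  -7 ]
[  0   0  -7 ]
[  0   0   0 ]
Nonzero rows / pivot columns: 2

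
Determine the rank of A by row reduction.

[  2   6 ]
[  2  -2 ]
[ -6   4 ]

Row reduction:
R2 <- R2 - (1)*R1:  [  0  -8 ]
R3 <- R3 - (-3)*R1:  [  0  22 ]
R3 <- R3 - (-11/4)*R2:  [ 0  0 ]
Row echelon form:
[ 2   6 ]
[ 0  -8 ]
[ 0   0 ]
Nonzero rows / pivot columns: 2

rank(A) = 2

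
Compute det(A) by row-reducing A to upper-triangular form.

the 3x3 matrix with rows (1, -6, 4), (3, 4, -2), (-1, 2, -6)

det(A) = -100

Forward elimination:
R2 <- R2 - (3)*R1:  [   0   22  -14 ]
R3 <- R3 - (-1)*R1:  [  0  -4  -2 ]
R3 <- R3 - (-2/11)*R2:  [      0       0  -50/11 ]
Upper-triangular form:
[ 1  -6       4 ]
[ 0  22     -14 ]
[ 0   0  -50/11 ]
det(A) = (-1)^0 * (1) * (22) * (-50/11) = -100  (0 row swaps -> sign +1)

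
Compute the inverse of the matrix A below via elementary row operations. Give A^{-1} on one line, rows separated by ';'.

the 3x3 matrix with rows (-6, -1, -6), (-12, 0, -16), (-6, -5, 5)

inverse = [20/9 -35/36 -4/9; -13/3 11/6 2/3; -5/3 2/3 1/3]

Gauss-Jordan on [A | I]:
R1 <- (1/-6)*R1:  [    1   1/6     1  |  -1/6     0     0 ]
R2 <- R2 - (-12)*R1:  [  0   2  -4  |  -2   1   0 ]
R3 <- R3 - (-6)*R1:  [  0  -4  11  |  -1   0   1 ]
R2 <- (1/2)*R2:  [   0    1   -2  |   -1  1/2    0 ]
R1 <- R1 - (1/6)*R2:  [     1      0    4/3  |      0  -1/12      0 ]
R3 <- R3 - (-4)*R2:  [  0   0   3  |  -5   2   1 ]
R3 <- (1/3)*R3:  [    0     0     1  |  -5/3   2/3   1/3 ]
R1 <- R1 - (4/3)*R3:  [      1       0       0  |    20/9  -35/36    -4/9 ]
R2 <- R2 - (-2)*R3:  [     0      1      0  |  -13/3   11/6    2/3 ]
Right block of [I | A^{-1}] is the inverse:
[  20/9  -35/36  -4/9 ]
[ -13/3    11/6   2/3 ]
[  -5/3     2/3   1/3 ]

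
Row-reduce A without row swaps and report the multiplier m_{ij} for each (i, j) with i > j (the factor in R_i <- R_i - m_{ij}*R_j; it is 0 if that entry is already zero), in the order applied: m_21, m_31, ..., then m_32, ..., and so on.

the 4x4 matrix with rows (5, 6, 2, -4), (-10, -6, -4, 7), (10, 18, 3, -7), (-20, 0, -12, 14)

Forward elimination:
R2 <- R2 - (-2)*R1:  [  0   6   0  -1 ]
R3 <- R3 - (2)*R1:  [  0   6  -1   1 ]
R4 <- R4 - (-4)*R1:  [  0  24  -4  -2 ]
R3 <- R3 - (1)*R2:  [  0   0  -1   2 ]
R4 <- R4 - (4)*R2:  [  0   0  -4   2 ]
R4 <- R4 - (4)*R3:  [  0   0   0  -6 ]
Multipliers (in order of application): m_{21} = -2, m_{31} = 2, m_{41} = -4, m_{32} = 1, m_{42} = 4, m_{43} = 4

multipliers: -2, 2, -4, 1, 4, 4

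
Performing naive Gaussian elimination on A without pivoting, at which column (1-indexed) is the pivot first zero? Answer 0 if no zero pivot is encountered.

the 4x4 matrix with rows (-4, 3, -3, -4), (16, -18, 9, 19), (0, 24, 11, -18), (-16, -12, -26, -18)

Naive forward elimination:
R2 <- R2 - (-4)*R1:  [  0  -6  -3   3 ]
R4 <- R4 - (4)*R1:  [   0  -24  -14   -2 ]
R3 <- R3 - (-4)*R2:  [  0   0  -1  -6 ]
R4 <- R4 - (4)*R2:  [   0    0   -2  -14 ]
R4 <- R4 - (2)*R3:  [  0   0   0  -2 ]
All pivots nonzero; naive elimination completes without hitting a zero pivot.

first zero-pivot column = 0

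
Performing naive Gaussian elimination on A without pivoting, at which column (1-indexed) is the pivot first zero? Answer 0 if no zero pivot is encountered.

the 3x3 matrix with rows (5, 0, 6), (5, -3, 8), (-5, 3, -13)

first zero-pivot column = 0

Naive forward elimination:
R2 <- R2 - (1)*R1:  [  0  -3   2 ]
R3 <- R3 - (-1)*R1:  [  0   3  -7 ]
R3 <- R3 - (-1)*R2:  [  0   0  -5 ]
All pivots nonzero; naive elimination completes without hitting a zero pivot.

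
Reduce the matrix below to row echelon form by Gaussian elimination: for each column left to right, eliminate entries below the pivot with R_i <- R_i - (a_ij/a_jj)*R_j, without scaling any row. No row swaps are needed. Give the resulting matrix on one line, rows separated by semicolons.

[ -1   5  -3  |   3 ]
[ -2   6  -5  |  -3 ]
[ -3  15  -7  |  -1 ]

Forward elimination:
R2 <- R2 - (2)*R1:  [  0  -4   1  -9 ]
R3 <- R3 - (3)*R1:  [   0    0    2  -10 ]
Row echelon form:
[ -1   5  -3  |    3 ]
[  0  -4   1  |   -9 ]
[  0   0   2  |  -10 ]

REF = [-1 5 -3 3; 0 -4 1 -9; 0 0 2 -10]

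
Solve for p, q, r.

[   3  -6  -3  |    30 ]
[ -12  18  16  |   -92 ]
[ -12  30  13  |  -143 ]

Forward elimination on [A|b]:
R2 <- R2 - (-4)*R1:  [  0  -6   4  28 ]
R3 <- R3 - (-4)*R1:  [   0    6    1  -23 ]
R3 <- R3 - (-1)*R2:  [ 0  0  5  5 ]
Row echelon form:
[ 3  -6  -3  |  30 ]
[ 0  -6   4  |  28 ]
[ 0   0   5  |   5 ]
Back-substitution:
r = (5) / 5 = 1
q = (28 - (4)*(1)) / -6 = -4
p = (30 - (-6)*(-4) - (-3)*(1)) / 3 = 3

(3, -4, 1)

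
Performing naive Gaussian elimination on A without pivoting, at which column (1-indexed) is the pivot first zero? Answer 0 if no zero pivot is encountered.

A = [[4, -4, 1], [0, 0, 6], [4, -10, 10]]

Naive forward elimination:
R3 <- R3 - (1)*R1:  [  0  -6   9 ]
Matrix at this point:
[ 4  -4  1 ]
[ 0   0  6 ]
[ 0  -6  9 ]
Pivot entry (2,2) is zero but row 3 has -6 in column 2 -> naive elimination stops; a row interchange (e.g. R2 <-> R3) would be required here.

first zero-pivot column = 2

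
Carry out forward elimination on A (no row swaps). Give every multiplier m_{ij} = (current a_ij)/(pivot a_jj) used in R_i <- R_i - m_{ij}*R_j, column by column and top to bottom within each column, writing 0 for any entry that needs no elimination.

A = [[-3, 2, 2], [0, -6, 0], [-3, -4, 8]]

multipliers: 0, 1, 1

Forward elimination:
R2: entry in column 1 is already 0 -> m_{21} = 0 (no row operation needed)
R3 <- R3 - (1)*R1:  [  0  -6   6 ]
R3 <- R3 - (1)*R2:  [ 0  0  6 ]
Multipliers (in order of application): m_{21} = 0, m_{31} = 1, m_{32} = 1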